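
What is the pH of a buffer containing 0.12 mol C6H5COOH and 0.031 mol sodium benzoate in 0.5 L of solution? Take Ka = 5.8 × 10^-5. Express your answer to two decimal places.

pKa = −log(5.8 × 10^-5) = 4.237
Henderson–Hasselbalch: pH = pKa + log([C6H5COO-]/[C6H5COOH]) = 4.237 + log(0.031/0.12)
pH = 4.237 + (-0.588) = 3.65

pH = 3.65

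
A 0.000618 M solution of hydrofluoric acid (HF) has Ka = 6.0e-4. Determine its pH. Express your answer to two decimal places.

HF ⇌ F- + H+
From the ICE table, Ka = x²/(0.000618 − x) = 6.0 × 10^-4.
The 5% rule fails; solving x² + Ka·x − Ka·C₀ = 0 exactly:
x = (−Ka + √(Ka² + 4·Ka·C₀))/2 = 3.79 × 10^-4 M
pH = −log(3.79 × 10^-4) = 3.42

pH = 3.42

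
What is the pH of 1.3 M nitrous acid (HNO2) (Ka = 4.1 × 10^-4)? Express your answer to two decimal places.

HNO2 ⇌ NO2- + H+
Ka = [H+]²/(1.3 − [H+]) = 4.1 × 10^-4
Neglecting [H+] in the denominator: [H+] = √(4.1 × 10^-4 × 1.3) = 2.31 × 10^-2 M
pH = −log[H+] = −log(2.31 × 10^-2) = 1.64

pH = 1.64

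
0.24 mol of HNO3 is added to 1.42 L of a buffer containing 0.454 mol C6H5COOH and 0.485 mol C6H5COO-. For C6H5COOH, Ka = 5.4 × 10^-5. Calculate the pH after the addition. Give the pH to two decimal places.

pH = 3.82

Added H+ converts C6H5COO- to C6H5COOH: C6H5COOH → 0.694 mol, C6H5COO- → 0.245 mol.
pKa = −log(5.4 × 10^-5) = 4.268
pH = pKa + log([A⁻]/[HA]) = 4.268 + log(0.245/0.694) = 4.268 -0.452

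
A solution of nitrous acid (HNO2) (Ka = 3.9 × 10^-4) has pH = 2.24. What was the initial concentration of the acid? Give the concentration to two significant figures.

C₀ = 9.1 × 10^-2 M

[H+] = 10^(-2.24) = 5.75 × 10^-3 M = x
Ka = x²/(C₀ − x) ⇒ C₀ = x + x²/Ka
C₀ = 5.75 × 10^-3 + (5.75 × 10^-3)²/(3.9 × 10^-4) = 9.05 × 10^-2 M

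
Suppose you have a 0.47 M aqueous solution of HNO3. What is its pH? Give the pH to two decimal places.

pH = 0.33

HNO3 is a strong acid and dissociates completely, so [H+] = 0.47 M.
pH = -log(0.47) = 0.33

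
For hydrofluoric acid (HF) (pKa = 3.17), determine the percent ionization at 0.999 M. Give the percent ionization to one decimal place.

2.6%

HF ⇌ F- + H+; let x = [H+] at equilibrium.
Ka = 10^(−3.17) = 6.76 × 10^-4
x ≈ √(Ka·C₀) = √(6.76 × 10^-4 × 0.999) = 2.60 × 10^-2 M
Fraction ionized = 2.60 × 10^-2 / 0.999 = 0.0260 → 2.6%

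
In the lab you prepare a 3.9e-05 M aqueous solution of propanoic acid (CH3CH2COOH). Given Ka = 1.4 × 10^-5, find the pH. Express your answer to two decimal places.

CH3CH2COOH ⇌ CH3CH2COO- + H+
Let x = [H+] at equilibrium. Ka = x²/(3.9e-05 − x).
x is not negligible relative to C₀; solve x² + 1.4e-05·x − 5.46e-10 = 0.
x = (−Ka + √(Ka² + 4·Ka·C₀))/2 = 1.74 × 10^-5 M
pH = −log[H+] = −log(1.74 × 10^-5) = 4.76

pH = 4.76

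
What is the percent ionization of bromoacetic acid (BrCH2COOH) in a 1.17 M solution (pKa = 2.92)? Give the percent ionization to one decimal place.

BrCH2COOH ⇌ BrCH2COO- + H+; let x = [H+] at equilibrium.
Ka = 10^(−2.92) = 1.20 × 10^-3
x ≈ √(Ka·C₀) = √(1.20 × 10^-3 × 1.17) = 3.75 × 10^-2 M
% ionization = x/C₀ × 100% = 3.75 × 10^-2/1.17 × 100% = 3.2%

3.2%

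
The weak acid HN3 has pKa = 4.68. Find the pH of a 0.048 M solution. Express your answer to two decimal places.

HN3 ⇌ N3- + H+
Ka = 10^(−4.68) = 2.09 × 10^-5
Ka = x²/(0.048 − x) = 2.09 × 10^-5
Neglecting x in the denominator: x = √(2.09 × 10^-5 × 0.048) = 1.00 × 10^-3 M
Check: 2.1% ionized — well under 5%, approximation valid.
pH = −log[H+] = −log(1.00 × 10^-3) = 3.00

pH = 3.00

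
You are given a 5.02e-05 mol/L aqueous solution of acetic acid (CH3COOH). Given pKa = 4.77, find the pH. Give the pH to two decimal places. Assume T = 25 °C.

CH3COOH ⇌ CH3COO- + H+
Ka = 10^(−4.77) = 1.70 × 10^-5
From the ICE table, Ka = [H+]²/(5.02e-05 − [H+]) = 1.70 × 10^-5.
[H+] is not negligible relative to C₀; solve [H+]² + 1.7e-05·[H+] − 8.53e-10 = 0.
[H+] = (−Ka + √(Ka² + 4·Ka·C₀))/2 = 2.19 × 10^-5 M
pH = −log(2.19 × 10^-5) = 4.66

pH = 4.66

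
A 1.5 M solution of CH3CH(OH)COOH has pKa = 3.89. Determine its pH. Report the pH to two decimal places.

pH = 1.86

CH3CH(OH)COOH ⇌ CH3CH(OH)COO- + H+
Ka = 10^(−3.89) = 1.29 × 10^-4
Let x = [H+] at equilibrium. Ka = x²/(1.5 − x).
Since Ka ≪ C₀, x ≈ √(Ka·C₀) = 1.39 × 10^-2 M.
pH = −log[H+] = −log(1.39 × 10^-2) = 1.86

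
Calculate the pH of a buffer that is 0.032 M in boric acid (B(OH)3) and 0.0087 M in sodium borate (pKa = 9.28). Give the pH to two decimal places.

Henderson–Hasselbalch: pH = pKa + log([B(OH)4-]/[B(OH)3]) = 9.28 + log(0.0087/0.032)
pH = 9.28 + (-0.566) = 8.71

pH = 8.71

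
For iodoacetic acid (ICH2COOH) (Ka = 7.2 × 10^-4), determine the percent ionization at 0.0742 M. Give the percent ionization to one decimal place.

ICH2COOH ⇌ ICH2COO- + H+; let x = [H+] at equilibrium.
Solve x² + 0.00072x − 5.34e-05 = 0 → x = 6.96 × 10^-3 M
Fraction ionized = 6.96 × 10^-3 / 0.0742 = 0.0938 → 9.4%

9.4%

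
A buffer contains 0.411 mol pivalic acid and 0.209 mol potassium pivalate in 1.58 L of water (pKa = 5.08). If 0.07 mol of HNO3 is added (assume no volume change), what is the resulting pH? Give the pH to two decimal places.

Added H+ converts (CH3)3CCOO- to (CH3)3CCOOH: (CH3)3CCOOH → 0.481 mol, (CH3)3CCOO- → 0.139 mol.
pH = pKa + log([A⁻]/[HA]) = 5.08 + log(0.139/0.481) = 5.08 -0.539

pH = 4.54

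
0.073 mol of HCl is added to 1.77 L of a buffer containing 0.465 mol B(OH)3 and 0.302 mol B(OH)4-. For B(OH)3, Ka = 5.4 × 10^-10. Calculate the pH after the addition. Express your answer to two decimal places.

Added H+ converts B(OH)4- to B(OH)3: B(OH)3 → 0.538 mol, B(OH)4- → 0.229 mol.
pKa = −log(5.4 × 10^-10) = 9.268
Henderson–Hasselbalch with mole ratio 0.229/0.538: pH = 9.268 + (-0.371)

pH = 8.90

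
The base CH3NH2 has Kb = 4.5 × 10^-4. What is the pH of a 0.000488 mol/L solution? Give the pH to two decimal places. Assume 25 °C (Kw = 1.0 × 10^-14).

pH = 10.47

CH3NH2 + H2O ⇌ CH3NH3+ + OH-
From the ICE table, Kb = [OH-]²/(0.000488 − [OH-]) = 4.5 × 10^-4.
The 5% rule fails; solving [OH-]² + Kb·[OH-] − Kb·C₀ = 0 exactly:
[OH-] = [−0.00045 + √(0.00045² + 8.78e-07)]/2 = 2.95 × 10^-4 M
pOH = 3.53, so pH = 14.00 − pOH = 10.47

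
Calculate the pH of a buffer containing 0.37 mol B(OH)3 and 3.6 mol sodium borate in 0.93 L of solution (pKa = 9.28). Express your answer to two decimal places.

pH = 10.27

pH = pKa + log([A⁻]/[HA]) = 9.28 + log(3.6/0.37)
pH = 9.28 + (+0.988) = 10.27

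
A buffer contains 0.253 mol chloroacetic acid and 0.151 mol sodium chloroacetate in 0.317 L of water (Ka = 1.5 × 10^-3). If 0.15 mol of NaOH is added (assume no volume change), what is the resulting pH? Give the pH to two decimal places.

pH = 3.29

After neutralization: n(ClCH2COOH) = 0.103 mol, n(ClCH2COO-) = 0.301 mol.
pKa = −log(1.5 × 10^-3) = 2.824
pH = pKa + log([A⁻]/[HA]) = 2.824 + log(0.301/0.103) = 2.824 +0.466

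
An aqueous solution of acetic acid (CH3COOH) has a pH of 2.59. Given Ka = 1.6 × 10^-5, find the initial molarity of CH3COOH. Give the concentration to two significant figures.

[H+] = 10^(-2.59) = 2.57 × 10^-3 M = x
Ka = x²/(C₀ − x) ⇒ C₀ = x + x²/Ka
C₀ = 2.57 × 10^-3 + (2.57 × 10^-3)²/(1.6 × 10^-5) = 4.15 × 10^-1 M

C₀ = 4.2 × 10^-1 M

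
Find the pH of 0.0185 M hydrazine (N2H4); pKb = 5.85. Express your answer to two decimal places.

pH = 10.21

N2H4 + H2O ⇌ N2H5+ + OH-
Kb = 10^(−5.85) = 1.41 × 10^-6
Kb = [OH-]²/(0.0185 − [OH-]) = 1.41 × 10^-6
Since Kb ≪ C₀, [OH-] ≈ √(Kb·C₀) = 1.62 × 10^-4 M.
([OH-]/C₀ = 0.87% < 5%, so the approximation holds.)
pOH = 3.79, so pH = 14.00 − pOH = 10.21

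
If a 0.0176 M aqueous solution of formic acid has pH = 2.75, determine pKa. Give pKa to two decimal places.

pKa = 3.70

[H+] = 10^(-2.75) = 1.78 × 10^-3 M
At equilibrium [HA] = 0.0176 − 1.78 × 10^-3 = 1.58 × 10^-2 M
Ka = [H+][A-]/[HA] = (1.78 × 10^-3)² / 1.58 × 10^-2 = 2.01 × 10^-4
pKa = -log(2.01 × 10^-4) = 3.70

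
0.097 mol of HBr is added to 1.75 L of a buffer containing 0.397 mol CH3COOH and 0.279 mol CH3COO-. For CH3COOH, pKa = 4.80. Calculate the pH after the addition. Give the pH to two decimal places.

After neutralization: n(CH3COOH) = 0.494 mol, n(CH3COO-) = 0.182 mol.
Henderson–Hasselbalch with mole ratio 0.182/0.494: pH = 4.80 + (-0.434)

pH = 4.37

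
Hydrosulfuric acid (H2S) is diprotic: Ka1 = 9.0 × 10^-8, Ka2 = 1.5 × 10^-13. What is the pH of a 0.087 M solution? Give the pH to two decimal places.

Since Ka1 ≫ Ka2, the first ionization dominates [H+].
Ka1 = x²/(0.087 − x) = 9.0 × 10^-8
x ≈ √(9.0 × 10^-8 × 0.087) = 8.85 × 10^-5 M
pH = −log(8.85 × 10^-5) = 4.05

pH = 4.05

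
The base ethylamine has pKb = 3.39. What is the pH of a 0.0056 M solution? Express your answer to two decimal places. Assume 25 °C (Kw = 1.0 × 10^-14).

C2H5NH2 + H2O ⇌ C2H5NH3+ + OH-
Kb = 10^(−3.39) = 4.07 × 10^-4
From the ICE table, Kb = x²/(0.0056 − x) = 4.07 × 10^-4.
Here C₀/Kb ≈ 13.8, so the small-x approximation fails. Use the quadratic:
x = (−Kb + √(Kb² + 4·Kb·C₀))/2 = 1.32 × 10^-3 M
pOH = −log(1.32 × 10^-3) = 2.88; pH = 14.00 − 2.88 = 11.12

pH = 11.12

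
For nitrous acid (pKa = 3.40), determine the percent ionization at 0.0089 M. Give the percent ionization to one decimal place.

HNO2 ⇌ NO2- + H+; let x = [H+] at equilibrium.
Ka = 10^(−3.40) = 3.98 × 10^-4
Solve x² + 0.000398x − 3.54e-06 = 0 → x = 1.69 × 10^-3 M
Fraction ionized = 1.69 × 10^-3 / 0.0089 = 0.1899 → 19.0%

19.0%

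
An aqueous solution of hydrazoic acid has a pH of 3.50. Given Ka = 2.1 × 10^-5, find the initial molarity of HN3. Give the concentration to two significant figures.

C₀ = 5.1 × 10^-3 M

[H+] = 10^(-3.50) = 3.16 × 10^-4 M = x
Ka = x²/(C₀ − x) ⇒ C₀ = x + x²/Ka
C₀ = 3.16 × 10^-4 + (3.16 × 10^-4)²/(2.1 × 10^-5) = 5.07 × 10^-3 M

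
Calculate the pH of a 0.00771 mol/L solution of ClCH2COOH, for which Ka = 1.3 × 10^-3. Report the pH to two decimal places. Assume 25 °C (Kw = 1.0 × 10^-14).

pH = 2.59

ClCH2COOH ⇌ ClCH2COO- + H+
Ka = x²/(0.00771 − x) = 1.3 × 10^-3
The 5% rule fails; solving x² + Ka·x − Ka·C₀ = 0 exactly:
x = (−Ka + √(Ka² + 4·Ka·C₀))/2 = 2.58 × 10^-3 M
pH = −log(2.58 × 10^-3) = 2.59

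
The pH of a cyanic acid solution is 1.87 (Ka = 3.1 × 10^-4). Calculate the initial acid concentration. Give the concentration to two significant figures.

C₀ = 6.0 × 10^-1 M

[H+] = 10^(-1.87) = 1.35 × 10^-2 M = x
Ka = x²/(C₀ − x) ⇒ C₀ = x + x²/Ka
C₀ = 1.35 × 10^-2 + (1.35 × 10^-2)²/(3.1 × 10^-4) = 6.01 × 10^-1 M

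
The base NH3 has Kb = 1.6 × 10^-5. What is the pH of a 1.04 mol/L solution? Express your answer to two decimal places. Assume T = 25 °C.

NH3 + H2O ⇌ NH4+ + OH-
Let x = [OH-] at equilibrium. Kb = x²/(1.04 − x).
Since Kb ≪ C₀, x ≈ √(Kb·C₀) = 4.08 × 10^-3 M.
Check: 0.39% ionized — well under 5%, approximation valid.
pOH = −log(4.08 × 10^-3) = 2.39; pH = 14.00 − 2.39 = 11.61

pH = 11.61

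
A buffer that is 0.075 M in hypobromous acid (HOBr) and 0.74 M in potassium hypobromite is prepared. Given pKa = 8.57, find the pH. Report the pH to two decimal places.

pH = 9.56

Henderson–Hasselbalch: pH = pKa + log([OBr-]/[HOBr]) = 8.57 + log(0.74/0.075)
pH = 8.57 + (+0.994) = 9.56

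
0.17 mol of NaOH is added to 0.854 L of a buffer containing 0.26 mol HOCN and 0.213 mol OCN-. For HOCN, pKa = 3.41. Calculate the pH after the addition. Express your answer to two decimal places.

pH = 4.04

After neutralization: n(HOCN) = 0.09 mol, n(OCN-) = 0.383 mol.
pH = pKa + log([A⁻]/[HA]) = 3.41 + log(0.383/0.09) = 3.41 +0.629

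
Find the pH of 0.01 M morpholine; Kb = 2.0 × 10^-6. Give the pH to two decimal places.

pH = 10.15

C4H8ONH + H2O ⇌ C4H8ONH2+ + OH-
Kb = [OH-]²/(0.01 − [OH-]) = 2.0 × 10^-6
Since Kb ≪ C₀, [OH-] ≈ √(Kb·C₀) = 1.41 × 10^-4 M.
([OH-]/C₀ = 1.4% < 5%, so the approximation holds.)
pOH = −log(1.41 × 10^-4) = 3.85; pH = 14.00 − 3.85 = 10.15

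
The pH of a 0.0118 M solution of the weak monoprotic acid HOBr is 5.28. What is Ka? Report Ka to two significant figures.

Ka = 2.3 × 10^-9

[H+] = 10^(-5.28) = 5.25 × 10^-6 M
At equilibrium [HA] = 0.0118 − 5.25 × 10^-6 = 1.18 × 10^-2 M
Ka = [H+][A-]/[HA] = (5.25 × 10^-6)² / 1.18 × 10^-2 = 2.3 × 10^-9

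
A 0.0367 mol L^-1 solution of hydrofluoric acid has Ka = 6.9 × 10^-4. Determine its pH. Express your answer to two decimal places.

pH = 2.33

HF ⇌ F- + H+
Let x = [H+] at equilibrium. Ka = x²/(0.0367 − x).
The 5% rule fails; solving x² + Ka·x − Ka·C₀ = 0 exactly:
x = (−Ka + √(Ka² + 4·Ka·C₀))/2 = 4.70 × 10^-3 M
pH = −log(4.70 × 10^-3) = 2.33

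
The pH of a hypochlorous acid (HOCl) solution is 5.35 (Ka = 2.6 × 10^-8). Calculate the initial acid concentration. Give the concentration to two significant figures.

C₀ = 7.7 × 10^-4 M

[H+] = 10^(-5.35) = 4.47 × 10^-6 M = x
Ka = x²/(C₀ − x) ⇒ C₀ = x + x²/Ka
C₀ = 4.47 × 10^-6 + (4.47 × 10^-6)²/(2.6 × 10^-8) = 7.73 × 10^-4 M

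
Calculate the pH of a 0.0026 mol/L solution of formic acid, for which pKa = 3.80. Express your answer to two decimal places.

pH = 3.25

HCOOH ⇌ HCOO- + H+
Ka = 10^(−3.80) = 1.58 × 10^-4
Ka = x²/(0.0026 − x) = 1.58 × 10^-4
x is not negligible relative to C₀; solve x² + 0.000158·x − 4.11e-07 = 0.
x = (−Ka + √(Ka² + 4·Ka·C₀))/2 = 5.67 × 10^-4 M
pH = −log(5.67 × 10^-4) = 3.25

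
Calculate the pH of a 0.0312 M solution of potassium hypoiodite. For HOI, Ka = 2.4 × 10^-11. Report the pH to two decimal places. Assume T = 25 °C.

OI- is the conjugate base of the weak acid HOI.
Kb = Kw/Ka = 1.0×10^-14 / 2.4 × 10^-11 = 4.17 × 10^-4
Kb = [OH-]²/(0.0312 − [OH-]) = 4.17 × 10^-4
[OH-] is not negligible relative to C₀; solve [OH-]² + 0.000417·[OH-] − 1.3e-05 = 0.
[OH-] = [−0.000417 + √(0.000417² + 5.2e-05)]/2 = 3.40 × 10^-3 M
pOH = −log(3.40 × 10^-3) = 2.47; pH = 14.00 − 2.47 = 11.53

pH = 11.53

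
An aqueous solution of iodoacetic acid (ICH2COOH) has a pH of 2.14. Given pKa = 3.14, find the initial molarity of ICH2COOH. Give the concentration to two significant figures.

[H+] = 10^(-2.14) = 7.24 × 10^-3 M = x
Ka = 10^(−3.14) = 7.24 × 10^-4
Ka = x²/(C₀ − x) ⇒ C₀ = x + x²/Ka
C₀ = 7.24 × 10^-3 + (7.24 × 10^-3)²/(7.24 × 10^-4) = 7.96 × 10^-2 M

C₀ = 8.0 × 10^-2 M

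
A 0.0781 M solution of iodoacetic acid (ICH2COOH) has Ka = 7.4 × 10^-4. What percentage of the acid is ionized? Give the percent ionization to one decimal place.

9.3%

ICH2COOH ⇌ ICH2COO- + H+; let x = [H+] at equilibrium.
Ka = x²/(C₀ − x); solving the quadratic gives x = 7.24 × 10^-3 M.
Fraction ionized = 7.24 × 10^-3 / 0.0781 = 0.0927 → 9.3%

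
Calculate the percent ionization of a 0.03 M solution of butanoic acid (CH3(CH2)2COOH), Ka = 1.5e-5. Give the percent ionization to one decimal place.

2.2%

CH3(CH2)2COOH ⇌ CH3(CH2)2COO- + H+; let x = [H+] at equilibrium.
x ≈ √(Ka·C₀) = √(1.5 × 10^-5 × 0.03) = 6.71 × 10^-4 M
% ionization = x/C₀ × 100% = 6.71 × 10^-4/0.03 × 100% = 2.2%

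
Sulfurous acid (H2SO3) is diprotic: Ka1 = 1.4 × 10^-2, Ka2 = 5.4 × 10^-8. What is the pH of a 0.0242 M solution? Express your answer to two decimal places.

pH = 1.90

Since Ka1 ≫ Ka2, the first ionization dominates [H+].
Ka1 = x²/(0.0242 − x) = 1.4 × 10^-2
Solving the quadratic: x = (−Ka1 + √(Ka1² + 4·Ka1·C₀))/2 = 1.27 × 10^-2 M
pH = −log(1.27 × 10^-2) = 1.90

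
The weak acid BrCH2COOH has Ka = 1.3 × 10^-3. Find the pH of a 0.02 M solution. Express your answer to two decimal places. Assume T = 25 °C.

pH = 2.35

BrCH2COOH ⇌ BrCH2COO- + H+
From the ICE table, Ka = [H+]²/(0.02 − [H+]) = 1.3 × 10^-3.
[H+] is not negligible relative to C₀; solve [H+]² + 0.0013·[H+] − 2.6e-05 = 0.
[H+] = [−0.0013 + √(0.0013² + 0.000104)]/2 = 4.49 × 10^-3 M
pH = −log(4.49 × 10^-3) = 2.35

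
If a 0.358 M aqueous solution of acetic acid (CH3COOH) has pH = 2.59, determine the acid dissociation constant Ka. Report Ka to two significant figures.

Ka = 1.9 × 10^-5

[H+] = 10^(-2.59) = 2.57 × 10^-3 M
At equilibrium [HA] = 0.358 − 2.57 × 10^-3 = 3.55 × 10^-1 M
Ka = [H+][A-]/[HA] = (2.57 × 10^-3)² / 3.55 × 10^-1 = 1.9 × 10^-5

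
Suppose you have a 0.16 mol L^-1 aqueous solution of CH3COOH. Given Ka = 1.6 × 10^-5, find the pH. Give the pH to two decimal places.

pH = 2.80

CH3COOH ⇌ CH3COO- + H+
From the ICE table, Ka = [H+]²/(0.16 − [H+]) = 1.6 × 10^-5.
Neglecting [H+] in the denominator: [H+] = √(1.6 × 10^-5 × 0.16) = 1.60 × 10^-3 M
pH = −log(1.60 × 10^-3) = 2.80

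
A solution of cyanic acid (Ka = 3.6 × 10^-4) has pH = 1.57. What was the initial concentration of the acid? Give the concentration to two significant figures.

[H+] = 10^(-1.57) = 2.69 × 10^-2 M = x
Ka = x²/(C₀ − x) ⇒ C₀ = x + x²/Ka
C₀ = 2.69 × 10^-2 + (2.69 × 10^-2)²/(3.6 × 10^-4) = 2.04 M

C₀ = 2.0 M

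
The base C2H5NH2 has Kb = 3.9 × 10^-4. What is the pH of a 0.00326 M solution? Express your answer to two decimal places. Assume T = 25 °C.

pH = 10.98

C2H5NH2 + H2O ⇌ C2H5NH3+ + OH-
Kb = [OH-]²/(0.00326 − [OH-]) = 3.9 × 10^-4
Here C₀/Kb ≈ 8.36, so the small-[OH-] approximation fails. Use the quadratic:
[OH-] = (−Kb + √(Kb² + 4·Kb·C₀))/2 = 9.49 × 10^-4 M
pOH = 3.02, so pH = 14.00 − pOH = 10.98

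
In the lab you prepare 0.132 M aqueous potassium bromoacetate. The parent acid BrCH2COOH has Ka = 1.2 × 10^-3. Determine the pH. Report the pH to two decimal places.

pH = 8.02

BrCH2COO- is the conjugate base of the weak acid BrCH2COOH.
Kb = Kw/Ka = 1.0×10^-14 / 1.2 × 10^-3 = 8.33 × 10^-12
From the ICE table, Kb = x²/(0.132 − x) = 8.33 × 10^-12.
Neglecting x in the denominator: x = √(8.33 × 10^-12 × 0.132) = 1.05 × 10^-6 M
pOH = −log(1.05 × 10^-6) = 5.98; pH = 14.00 − 5.98 = 8.02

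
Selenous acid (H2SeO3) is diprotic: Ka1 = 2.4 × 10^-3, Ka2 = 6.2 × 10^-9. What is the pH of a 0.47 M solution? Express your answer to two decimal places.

pH = 1.49

Since Ka1 ≫ Ka2, the first ionization dominates [H+].
Ka1 = x²/(0.47 − x) = 2.4 × 10^-3
Solving the quadratic: x = (−Ka1 + √(Ka1² + 4·Ka1·C₀))/2 = 3.24 × 10^-2 M
pH = −log(3.24 × 10^-2) = 1.49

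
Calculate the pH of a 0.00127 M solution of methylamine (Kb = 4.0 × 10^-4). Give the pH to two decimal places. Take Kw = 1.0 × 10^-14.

CH3NH2 + H2O ⇌ CH3NH3+ + OH-
Kb = x²/(0.00127 − x) = 4.0 × 10^-4
The 5% rule fails; solving x² + Kb·x − Kb·C₀ = 0 exactly:
x = [−0.0004 + √(0.0004² + 2.03e-06)]/2 = 5.40 × 10^-4 M
pOH = −log(5.40 × 10^-4) = 3.27; pH = 14.00 − 3.27 = 10.73

pH = 10.73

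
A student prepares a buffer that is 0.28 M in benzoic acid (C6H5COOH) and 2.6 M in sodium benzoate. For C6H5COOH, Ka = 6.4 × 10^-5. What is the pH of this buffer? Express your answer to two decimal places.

pKa = −log(6.4 × 10^-5) = 4.194
pH = pKa + log([A⁻]/[HA]) = 4.194 + log(2.6/0.28)
pH = 4.194 + (+0.968) = 5.16

pH = 5.16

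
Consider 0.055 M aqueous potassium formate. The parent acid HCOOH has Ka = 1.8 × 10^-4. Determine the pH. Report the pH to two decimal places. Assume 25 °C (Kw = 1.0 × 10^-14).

HCOO- is the conjugate base of the weak acid HCOOH.
Kb = Kw/Ka = 1.0×10^-14 / 1.8 × 10^-4 = 5.56 × 10^-11
From the ICE table, Kb = [OH-]²/(0.055 − [OH-]) = 5.56 × 10^-11.
Assume [OH-] ≪ 0.055: [OH-] ≈ √(5.56 × 10^-11 × 0.055) = 1.75 × 10^-6 M
([OH-]/C₀ = 0.0032% < 5%, so the approximation holds.)
pOH = −log(1.75 × 10^-6) = 5.76; pH = 14.00 − 5.76 = 8.24

pH = 8.24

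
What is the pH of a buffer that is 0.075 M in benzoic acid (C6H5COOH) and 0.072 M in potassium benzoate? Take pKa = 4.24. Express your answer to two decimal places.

Henderson–Hasselbalch: pH = pKa + log([C6H5COO-]/[C6H5COOH]) = 4.24 + log(0.072/0.075)
pH = 4.24 + (-0.018) = 4.22

pH = 4.22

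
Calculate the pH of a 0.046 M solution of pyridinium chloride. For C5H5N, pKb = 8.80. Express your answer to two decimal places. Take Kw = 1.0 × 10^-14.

C5H5NH+ is the conjugate acid of the weak base C5H5N.
Kb = 10^(−8.80) = 1.58 × 10^-9
Ka = Kw/Kb = 1.0×10^-14 / 1.58 × 10^-9 = 6.33 × 10^-6
From the ICE table, Ka = [H+]²/(0.046 − [H+]) = 6.33 × 10^-6.
Neglecting [H+] in the denominator: [H+] = √(6.33 × 10^-6 × 0.046) = 5.40 × 10^-4 M
([H+]/C₀ = 1.2% < 5%, so the approximation holds.)
pH = −log[H+] = −log(5.40 × 10^-4) = 3.27

pH = 3.27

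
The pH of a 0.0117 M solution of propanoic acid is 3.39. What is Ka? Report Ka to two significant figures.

Ka = 1.5 × 10^-5

[H+] = 10^(-3.39) = 4.07 × 10^-4 M
At equilibrium [HA] = 0.0117 − 4.07 × 10^-4 = 1.13 × 10^-2 M
Ka = [H+][A-]/[HA] = (4.07 × 10^-4)² / 1.13 × 10^-2 = 1.5 × 10^-5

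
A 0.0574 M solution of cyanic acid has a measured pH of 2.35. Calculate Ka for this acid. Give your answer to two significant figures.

[H+] = 10^(-2.35) = 4.47 × 10^-3 M
At equilibrium [HA] = 0.0574 − 4.47 × 10^-3 = 5.29 × 10^-2 M
Ka = [H+][A-]/[HA] = (4.47 × 10^-3)² / 5.29 × 10^-2 = 3.8 × 10^-4

Ka = 3.8 × 10^-4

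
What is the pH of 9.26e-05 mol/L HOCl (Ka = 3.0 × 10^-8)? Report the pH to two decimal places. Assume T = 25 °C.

pH = 5.78

HOCl ⇌ OCl- + H+
From the ICE table, Ka = x²/(9.26e-05 − x) = 3.0 × 10^-8.
Assume x ≪ 9.26e-05: x ≈ √(3.0 × 10^-8 × 9.26e-05) = 1.67 × 10^-6 M
Check: 1.8% ionized — well under 5%, approximation valid.
pH = −log(1.67 × 10^-6) = 5.78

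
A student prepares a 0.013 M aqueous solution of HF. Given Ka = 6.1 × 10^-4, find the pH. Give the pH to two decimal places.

HF ⇌ F- + H+
Let x = [H+] at equilibrium. Ka = x²/(0.013 − x).
The 5% rule fails; solving x² + Ka·x − Ka·C₀ = 0 exactly:
x = [−0.00061 + √(0.00061² + 3.17e-05)]/2 = 2.53 × 10^-3 M
pH = −log(2.53 × 10^-3) = 2.60

pH = 2.60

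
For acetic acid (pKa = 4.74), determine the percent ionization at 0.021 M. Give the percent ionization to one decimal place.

2.9%

CH3COOH ⇌ CH3COO- + H+; let x = [H+] at equilibrium.
Ka = 10^(−4.74) = 1.82 × 10^-5
x ≈ √(Ka·C₀) = √(1.82 × 10^-5 × 0.021) = 6.18 × 10^-4 M
% ionization = x/C₀ × 100% = 6.18 × 10^-4/0.021 × 100% = 2.9%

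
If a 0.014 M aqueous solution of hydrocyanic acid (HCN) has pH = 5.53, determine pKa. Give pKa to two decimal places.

[H+] = 10^(-5.53) = 2.95 × 10^-6 M
At equilibrium [HA] = 0.014 − 2.95 × 10^-6 = 1.40 × 10^-2 M
Ka = [H+][A-]/[HA] = (2.95 × 10^-6)² / 1.40 × 10^-2 = 6.22 × 10^-10
pKa = -log(6.22 × 10^-10) = 9.21

pKa = 9.21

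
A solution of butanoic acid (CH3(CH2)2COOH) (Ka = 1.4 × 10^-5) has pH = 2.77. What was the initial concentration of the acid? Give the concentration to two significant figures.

[H+] = 10^(-2.77) = 1.70 × 10^-3 M = x
Ka = x²/(C₀ − x) ⇒ C₀ = x + x²/Ka
C₀ = 1.70 × 10^-3 + (1.70 × 10^-3)²/(1.4 × 10^-5) = 2.08 × 10^-1 M

C₀ = 2.1 × 10^-1 M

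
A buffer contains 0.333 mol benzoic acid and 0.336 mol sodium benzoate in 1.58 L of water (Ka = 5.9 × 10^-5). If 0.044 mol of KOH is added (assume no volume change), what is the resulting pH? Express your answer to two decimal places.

After neutralization: n(C6H5COOH) = 0.289 mol, n(C6H5COO-) = 0.38 mol.
pKa = −log(5.9 × 10^-5) = 4.229
Henderson–Hasselbalch with mole ratio 0.38/0.289: pH = 4.229 + (+0.119)

pH = 4.35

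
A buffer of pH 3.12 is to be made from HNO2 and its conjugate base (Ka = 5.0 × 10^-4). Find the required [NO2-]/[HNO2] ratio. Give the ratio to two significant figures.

ratio = 0.66

pKa = -log(5.0 × 10^-4) = 3.301
pH = pKa + log(r) ⇒ log(r) = 3.12 − 3.301 = -0.181
r = [NO2-]/[HNO2] = 10^(-0.181) = 0.659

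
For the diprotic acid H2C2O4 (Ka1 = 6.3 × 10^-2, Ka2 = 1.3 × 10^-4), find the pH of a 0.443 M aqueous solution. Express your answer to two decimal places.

Since Ka1 ≫ Ka2, the first ionization dominates [H+].
Ka1 = x²/(0.443 − x) = 6.3 × 10^-2
Solving the quadratic: x = (−Ka1 + √(Ka1² + 4·Ka1·C₀))/2 = 1.39 × 10^-1 M
pH = −log(1.39 × 10^-1) = 0.86

pH = 0.86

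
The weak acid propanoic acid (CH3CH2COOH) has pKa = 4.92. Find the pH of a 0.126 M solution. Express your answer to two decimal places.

pH = 2.91

CH3CH2COOH ⇌ CH3CH2COO- + H+
Ka = 10^(−4.92) = 1.20 × 10^-5
Let x = [H+] at equilibrium. Ka = x²/(0.126 − x).
Neglecting x in the denominator: x = √(1.20 × 10^-5 × 0.126) = 1.23 × 10^-3 M
pH = −log(1.23 × 10^-3) = 2.91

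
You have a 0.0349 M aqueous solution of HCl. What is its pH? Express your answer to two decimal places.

pH = 1.46

HCl is a strong acid and dissociates completely, so [H+] = 0.0349 M.
pH = -log(0.0349) = 1.46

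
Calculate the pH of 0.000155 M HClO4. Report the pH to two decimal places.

HClO4 is a strong acid and dissociates completely, so [H+] = 0.000155 M.
pH = -log(0.000155) = 3.81

pH = 3.81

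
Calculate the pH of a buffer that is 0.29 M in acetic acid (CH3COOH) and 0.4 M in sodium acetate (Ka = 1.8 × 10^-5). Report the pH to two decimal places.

pKa = −log(1.8 × 10^-5) = 4.745
Henderson–Hasselbalch: pH = pKa + log([CH3COO-]/[CH3COOH]) = 4.745 + log(0.4/0.29)
pH = 4.745 + (+0.140) = 4.88

pH = 4.88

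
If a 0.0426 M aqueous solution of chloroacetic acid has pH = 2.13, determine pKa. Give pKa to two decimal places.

[H+] = 10^(-2.13) = 7.41 × 10^-3 M
At equilibrium [HA] = 0.0426 − 7.41 × 10^-3 = 3.52 × 10^-2 M
Ka = [H+][A-]/[HA] = (7.41 × 10^-3)² / 3.52 × 10^-2 = 1.56 × 10^-3
pKa = -log(1.56 × 10^-3) = 2.81

pKa = 2.81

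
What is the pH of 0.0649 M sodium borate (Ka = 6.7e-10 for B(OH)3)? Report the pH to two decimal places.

B(OH)4- is the conjugate base of the weak acid B(OH)3.
Kb = Kw/Ka = 1.0×10^-14 / 6.7 × 10^-10 = 1.49 × 10^-5
From the ICE table, Kb = x²/(0.0649 − x) = 1.49 × 10^-5.
Since Kb ≪ C₀, x ≈ √(Kb·C₀) = 9.83 × 10^-4 M.
(x/C₀ = 1.5% < 5%, so the approximation holds.)
pOH = −log(9.83 × 10^-4) = 3.01; pH = 14.00 − 3.01 = 10.99

pH = 10.99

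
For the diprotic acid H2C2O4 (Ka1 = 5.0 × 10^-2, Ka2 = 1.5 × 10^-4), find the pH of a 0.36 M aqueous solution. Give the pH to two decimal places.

Ka1 ≫ Ka2, so treat the first dissociation as the only significant source of H+.
Ka1 = x²/(0.36 − x) = 5.0 × 10^-2
Solving the quadratic: x = (−Ka1 + √(Ka1² + 4·Ka1·C₀))/2 = 1.11 × 10^-1 M
pH = −log(1.11 × 10^-1) = 0.95

pH = 0.95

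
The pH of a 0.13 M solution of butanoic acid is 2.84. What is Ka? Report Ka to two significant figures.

[H+] = 10^(-2.84) = 1.45 × 10^-3 M
At equilibrium [HA] = 0.13 − 1.45 × 10^-3 = 1.29 × 10^-1 M
Ka = [H+][A-]/[HA] = (1.45 × 10^-3)² / 1.29 × 10^-1 = 1.6 × 10^-5

Ka = 1.6 × 10^-5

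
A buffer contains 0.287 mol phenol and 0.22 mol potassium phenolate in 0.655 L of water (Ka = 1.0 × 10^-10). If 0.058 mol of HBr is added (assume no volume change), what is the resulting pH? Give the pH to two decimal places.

pH = 9.67

Added H+ converts C6H5O- to C6H5OH: C6H5OH → 0.345 mol, C6H5O- → 0.162 mol.
pKa = −log(1.0 × 10^-10) = 10.000
pH = pKa + log(n_C6H5O-/n_C6H5OH) = 10.000 + log(0.162/0.345) = 10.000 + (-0.328)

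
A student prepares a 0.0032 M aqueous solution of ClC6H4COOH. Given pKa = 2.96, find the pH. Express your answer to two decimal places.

pH = 2.85

ClC6H4COOH ⇌ ClC6H4COO- + H+
Ka = 10^(−2.96) = 1.10 × 10^-3
From the ICE table, Ka = [H+]²/(0.0032 − [H+]) = 1.10 × 10^-3.
[H+] is not negligible relative to C₀; solve [H+]² + 0.0011·[H+] − 3.52e-06 = 0.
[H+] = [−0.0011 + √(0.0011² + 1.41e-05)]/2 = 1.41 × 10^-3 M
pH = −log(1.41 × 10^-3) = 2.85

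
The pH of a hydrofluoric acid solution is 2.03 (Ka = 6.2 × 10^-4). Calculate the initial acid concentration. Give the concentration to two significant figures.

[H+] = 10^(-2.03) = 9.33 × 10^-3 M = x
Ka = x²/(C₀ − x) ⇒ C₀ = x + x²/Ka
C₀ = 9.33 × 10^-3 + (9.33 × 10^-3)²/(6.2 × 10^-4) = 1.50 × 10^-1 M

C₀ = 1.5 × 10^-1 M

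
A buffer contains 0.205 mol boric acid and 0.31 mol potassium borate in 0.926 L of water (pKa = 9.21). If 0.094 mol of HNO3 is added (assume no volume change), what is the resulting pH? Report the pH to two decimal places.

Added H+ converts B(OH)4- to B(OH)3: B(OH)3 → 0.299 mol, B(OH)4- → 0.216 mol.
pH = pKa + log(n_B(OH)4-/n_B(OH)3) = 9.21 + log(0.216/0.299) = 9.21 + (-0.141)

pH = 9.07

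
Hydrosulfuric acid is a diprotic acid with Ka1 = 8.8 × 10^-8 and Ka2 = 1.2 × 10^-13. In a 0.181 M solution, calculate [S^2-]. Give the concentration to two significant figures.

First ionization gives [H+] ≈ [HS-] = 1.26 × 10^-4 M.
Second step: Ka2 = [H+][S^2-]/[HS-] ≈ [S^2-] (since [H+] ≈ [HS-]).
So [S^2-] ≈ Ka2.

1.2 × 10^-13 M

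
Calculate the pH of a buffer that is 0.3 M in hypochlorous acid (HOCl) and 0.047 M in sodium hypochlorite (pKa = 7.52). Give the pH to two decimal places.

pH = 6.71

pH = pKa + log([A⁻]/[HA]) = 7.52 + log(0.047/0.3)
pH = 7.52 + (-0.805) = 6.71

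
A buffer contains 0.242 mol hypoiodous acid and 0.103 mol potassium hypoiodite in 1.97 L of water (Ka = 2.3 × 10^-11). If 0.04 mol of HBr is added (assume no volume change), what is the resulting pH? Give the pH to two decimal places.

Added H+ converts OI- to HOI: HOI → 0.282 mol, OI- → 0.063 mol.
pKa = −log(2.3 × 10^-11) = 10.638
Henderson–Hasselbalch with mole ratio 0.063/0.282: pH = 10.638 + (-0.651)

pH = 9.99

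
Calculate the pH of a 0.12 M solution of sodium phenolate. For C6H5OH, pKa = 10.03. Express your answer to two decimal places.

pH = 11.55

C6H5O- is the conjugate base of the weak acid C6H5OH.
Ka = 10^(−10.03) = 9.33 × 10^-11
Kb = Kw/Ka = 1.0×10^-14 / 9.33 × 10^-11 = 1.07 × 10^-4
Kb = [OH-]²/(0.12 − [OH-]) = 1.07 × 10^-4
Since Kb ≪ C₀, [OH-] ≈ √(Kb·C₀) = 3.58 × 10^-3 M.
pOH = 2.45, so pH = 14.00 − pOH = 11.55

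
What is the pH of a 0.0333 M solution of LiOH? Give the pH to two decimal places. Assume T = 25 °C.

pH = 12.52

LiOH is a strong base; [OH-] = 0.0333 M.
pOH = -log(0.0333) = 1.48
pH = 14.00 - 1.48 = 12.52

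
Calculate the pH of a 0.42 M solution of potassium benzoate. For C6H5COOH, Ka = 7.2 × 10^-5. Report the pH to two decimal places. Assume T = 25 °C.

C6H5COO- is the conjugate base of the weak acid C6H5COOH.
Kb = Kw/Ka = 1.0×10^-14 / 7.2 × 10^-5 = 1.39 × 10^-10
From the ICE table, Kb = [OH-]²/(0.42 − [OH-]) = 1.39 × 10^-10.
Neglecting [OH-] in the denominator: [OH-] = √(1.39 × 10^-10 × 0.42) = 7.64 × 10^-6 M
Check: 0.0018% ionized — well under 5%, approximation valid.
pOH = −log(7.64 × 10^-6) = 5.12; pH = 14.00 − 5.12 = 8.88

pH = 8.88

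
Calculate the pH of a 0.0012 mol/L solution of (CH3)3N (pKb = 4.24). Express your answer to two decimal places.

pH = 10.37

(CH3)3N + H2O ⇌ (CH3)3NH+ + OH-
Kb = 10^(−4.24) = 5.75 × 10^-5
Kb = x²/(0.0012 − x) = 5.75 × 10^-5
Here C₀/Kb ≈ 20.9, so the small-x approximation fails. Use the quadratic:
x = (−Kb + √(Kb² + 4·Kb·C₀))/2 = 2.35 × 10^-4 M
pOH = −log(2.35 × 10^-4) = 3.63; pH = 14.00 − 3.63 = 10.37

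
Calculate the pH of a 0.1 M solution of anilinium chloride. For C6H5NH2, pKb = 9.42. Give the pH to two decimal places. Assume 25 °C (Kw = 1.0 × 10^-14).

C6H5NH3+ is the conjugate acid of the weak base C6H5NH2.
Kb = 10^(−9.42) = 3.80 × 10^-10
Ka = Kw/Kb = 1.0×10^-14 / 3.80 × 10^-10 = 2.63 × 10^-5
Let x = [H+] at equilibrium. Ka = x²/(0.1 − x).
Assume x ≪ 0.1: x ≈ √(2.63 × 10^-5 × 0.1) = 1.62 × 10^-3 M
pH = −log[H+] = −log(1.62 × 10^-3) = 2.79

pH = 2.79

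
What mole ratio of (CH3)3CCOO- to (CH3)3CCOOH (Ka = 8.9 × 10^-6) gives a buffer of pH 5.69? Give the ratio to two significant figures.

ratio = 4.4

pKa = -log(8.9 × 10^-6) = 5.051
pH = pKa + log(r) ⇒ log(r) = 5.69 − 5.051 = +0.639
r = [(CH3)3CCOO-]/[(CH3)3CCOOH] = 10^(+0.639) = 4.36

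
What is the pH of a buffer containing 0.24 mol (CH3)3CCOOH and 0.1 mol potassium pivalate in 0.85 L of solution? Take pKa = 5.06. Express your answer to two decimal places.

Henderson–Hasselbalch: pH = pKa + log([(CH3)3CCOO-]/[(CH3)3CCOOH]) = 5.06 + log(0.1/0.24)
pH = 5.06 + (-0.380) = 4.68

pH = 4.68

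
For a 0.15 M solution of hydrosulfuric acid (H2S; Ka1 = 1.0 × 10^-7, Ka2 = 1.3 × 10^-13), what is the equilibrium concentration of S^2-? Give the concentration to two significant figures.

1.3 × 10^-13 M

First ionization gives [H+] ≈ [HS-] = 1.22 × 10^-4 M.
Second step: Ka2 = [H+][S^2-]/[HS-] ≈ [S^2-] (since [H+] ≈ [HS-]).
So [S^2-] ≈ Ka2.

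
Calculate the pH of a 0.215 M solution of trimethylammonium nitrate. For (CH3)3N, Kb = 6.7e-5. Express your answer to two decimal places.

(CH3)3NH+ is the conjugate acid of the weak base (CH3)3N.
Ka = Kw/Kb = 1.0×10^-14 / 6.7 × 10^-5 = 1.49 × 10^-10
Let x = [H+] at equilibrium. Ka = x²/(0.215 − x).
Assume x ≪ 0.215: x ≈ √(1.49 × 10^-10 × 0.215) = 5.66 × 10^-6 M
Check: 0.0026% ionized — well under 5%, approximation valid.
pH = −log[H+] = −log(5.66 × 10^-6) = 5.25

pH = 5.25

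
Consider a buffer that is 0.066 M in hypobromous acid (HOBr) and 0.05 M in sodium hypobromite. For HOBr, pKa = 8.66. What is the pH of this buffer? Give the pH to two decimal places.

Henderson–Hasselbalch: pH = pKa + log([OBr-]/[HOBr]) = 8.66 + log(0.05/0.066)
pH = 8.66 + (-0.121) = 8.54

pH = 8.54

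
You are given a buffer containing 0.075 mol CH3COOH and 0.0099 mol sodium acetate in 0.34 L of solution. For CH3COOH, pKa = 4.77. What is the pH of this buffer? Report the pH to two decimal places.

pH = 3.89

pH = pKa + log([A⁻]/[HA]) = 4.77 + log(0.0099/0.075)
pH = 4.77 + (-0.879) = 3.89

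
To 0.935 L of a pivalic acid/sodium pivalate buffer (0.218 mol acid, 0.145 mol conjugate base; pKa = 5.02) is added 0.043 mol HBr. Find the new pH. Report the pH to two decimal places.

Added H+ converts (CH3)3CCOO- to (CH3)3CCOOH: (CH3)3CCOOH → 0.261 mol, (CH3)3CCOO- → 0.102 mol.
pH = pKa + log(n_(CH3)3CCOO-/n_(CH3)3CCOOH) = 5.02 + log(0.102/0.261) = 5.02 + (-0.408)

pH = 4.61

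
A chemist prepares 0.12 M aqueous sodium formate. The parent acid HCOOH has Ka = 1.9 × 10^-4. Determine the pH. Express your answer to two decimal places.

HCOO- is the conjugate base of the weak acid HCOOH.
Kb = Kw/Ka = 1.0×10^-14 / 1.9 × 10^-4 = 5.26 × 10^-11
Kb = [OH-]²/(0.12 − [OH-]) = 5.26 × 10^-11
Since Kb ≪ C₀, [OH-] ≈ √(Kb·C₀) = 2.51 × 10^-6 M.
pOH = 5.60, so pH = 14.00 − pOH = 8.40

pH = 8.40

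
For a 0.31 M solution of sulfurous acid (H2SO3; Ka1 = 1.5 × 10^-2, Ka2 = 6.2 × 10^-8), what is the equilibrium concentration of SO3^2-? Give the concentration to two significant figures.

First ionization gives [H+] ≈ [HSO3-] = 6.11 × 10^-2 M.
Second step: Ka2 = [H+][SO3^2-]/[HSO3-] ≈ [SO3^2-] (since [H+] ≈ [HSO3-]).
So [SO3^2-] ≈ Ka2.

6.2 × 10^-8 M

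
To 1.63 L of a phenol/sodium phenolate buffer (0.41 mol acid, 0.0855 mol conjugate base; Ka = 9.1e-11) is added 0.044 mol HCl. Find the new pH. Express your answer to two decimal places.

pH = 9.00

After neutralization: n(C6H5OH) = 0.454 mol, n(C6H5O-) = 0.0415 mol.
pKa = −log(9.1 × 10^-11) = 10.041
pH = pKa + log(n_C6H5O-/n_C6H5OH) = 10.041 + log(0.0415/0.454) = 10.041 + (-1.039)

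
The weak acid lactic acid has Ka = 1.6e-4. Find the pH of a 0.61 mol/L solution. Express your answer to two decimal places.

pH = 2.01

CH3CH(OH)COOH ⇌ CH3CH(OH)COO- + H+
From the ICE table, Ka = [H+]²/(0.61 − [H+]) = 1.6 × 10^-4.
Assume [H+] ≪ 0.61: [H+] ≈ √(1.6 × 10^-4 × 0.61) = 9.88 × 10^-3 M
pH = −log(9.88 × 10^-3) = 2.01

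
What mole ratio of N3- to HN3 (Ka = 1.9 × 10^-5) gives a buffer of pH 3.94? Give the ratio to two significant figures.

pKa = -log(1.9 × 10^-5) = 4.721
pH = pKa + log(r) ⇒ log(r) = 3.94 − 4.721 = -0.781
r = [N3-]/[HN3] = 10^(-0.781) = 0.166

ratio = 0.17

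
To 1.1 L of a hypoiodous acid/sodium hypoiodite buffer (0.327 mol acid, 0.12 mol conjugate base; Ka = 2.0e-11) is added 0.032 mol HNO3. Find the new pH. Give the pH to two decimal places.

Added H+ converts OI- to HOI: HOI → 0.359 mol, OI- → 0.088 mol.
pKa = −log(2.0 × 10^-11) = 10.699
pH = pKa + log(n_OI-/n_HOI) = 10.699 + log(0.088/0.359) = 10.699 + (-0.611)

pH = 10.09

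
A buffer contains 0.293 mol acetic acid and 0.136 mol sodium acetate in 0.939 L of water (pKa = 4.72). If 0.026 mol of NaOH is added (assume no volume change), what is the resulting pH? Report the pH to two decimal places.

OH- converts CH3COOH to CH3COO-: CH3COOH → 0.267 mol, CH3COO- → 0.162 mol.
pH = pKa + log(n_CH3COO-/n_CH3COOH) = 4.72 + log(0.162/0.267) = 4.72 + (-0.217)

pH = 4.50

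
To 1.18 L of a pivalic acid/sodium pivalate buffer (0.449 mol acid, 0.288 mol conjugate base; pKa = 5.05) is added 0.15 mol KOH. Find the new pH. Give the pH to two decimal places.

OH- converts (CH3)3CCOOH to (CH3)3CCOO-: (CH3)3CCOOH → 0.299 mol, (CH3)3CCOO- → 0.438 mol.
Henderson–Hasselbalch with mole ratio 0.438/0.299: pH = 5.05 + (+0.166)

pH = 5.22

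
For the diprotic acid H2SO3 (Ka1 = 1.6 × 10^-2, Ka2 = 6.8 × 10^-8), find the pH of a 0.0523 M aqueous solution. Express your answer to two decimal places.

pH = 1.66

Since Ka1 ≫ Ka2, the first ionization dominates [H+].
Ka1 = x²/(0.0523 − x) = 1.6 × 10^-2
Solving the quadratic: x = (−Ka1 + √(Ka1² + 4·Ka1·C₀))/2 = 2.20 × 10^-2 M
pH = −log(2.20 × 10^-2) = 1.66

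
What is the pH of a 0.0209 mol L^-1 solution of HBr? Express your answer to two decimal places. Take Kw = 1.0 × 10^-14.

HBr is a strong acid and dissociates completely, so [H+] = 0.0209 M.
pH = -log(0.0209) = 1.68

pH = 1.68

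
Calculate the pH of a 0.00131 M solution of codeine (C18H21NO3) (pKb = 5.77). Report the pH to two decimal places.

C18H21NO3 + H2O ⇌ C18H22NO3+ + OH-
Kb = 10^(−5.77) = 1.70 × 10^-6
From the ICE table, Kb = [OH-]²/(0.00131 − [OH-]) = 1.70 × 10^-6.
Neglecting [OH-] in the denominator: [OH-] = √(1.70 × 10^-6 × 0.00131) = 4.72 × 10^-5 M
pOH = −log(4.72 × 10^-5) = 4.33; pH = 14.00 − 4.33 = 9.67

pH = 9.67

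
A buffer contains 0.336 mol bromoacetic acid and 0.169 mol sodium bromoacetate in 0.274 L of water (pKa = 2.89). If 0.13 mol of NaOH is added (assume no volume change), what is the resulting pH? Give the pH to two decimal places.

pH = 3.05

OH- converts BrCH2COOH to BrCH2COO-: BrCH2COOH → 0.206 mol, BrCH2COO- → 0.299 mol.
pH = pKa + log([A⁻]/[HA]) = 2.89 + log(0.299/0.206) = 2.89 +0.162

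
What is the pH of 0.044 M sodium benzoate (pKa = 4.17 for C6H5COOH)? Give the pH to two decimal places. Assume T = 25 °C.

pH = 8.41

C6H5COO- is the conjugate base of the weak acid C6H5COOH.
Ka = 10^(−4.17) = 6.76 × 10^-5
Kb = Kw/Ka = 1.0×10^-14 / 6.76 × 10^-5 = 1.48 × 10^-10
From the ICE table, Kb = x²/(0.044 − x) = 1.48 × 10^-10.
Assume x ≪ 0.044: x ≈ √(1.48 × 10^-10 × 0.044) = 2.55 × 10^-6 M
Check: 0.0058% ionized — well under 5%, approximation valid.
pOH = 5.59, so pH = 14.00 − pOH = 8.41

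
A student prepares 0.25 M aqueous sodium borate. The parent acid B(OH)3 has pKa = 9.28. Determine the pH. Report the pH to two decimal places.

pH = 11.34

B(OH)4- is the conjugate base of the weak acid B(OH)3.
Ka = 10^(−9.28) = 5.25 × 10^-10
Kb = Kw/Ka = 1.0×10^-14 / 5.25 × 10^-10 = 1.90 × 10^-5
Kb = [OH-]²/(0.25 − [OH-]) = 1.90 × 10^-5
Neglecting [OH-] in the denominator: [OH-] = √(1.90 × 10^-5 × 0.25) = 2.18 × 10^-3 M
([OH-]/C₀ = 0.87% < 5%, so the approximation holds.)
pOH = 2.66, so pH = 14.00 − pOH = 11.34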